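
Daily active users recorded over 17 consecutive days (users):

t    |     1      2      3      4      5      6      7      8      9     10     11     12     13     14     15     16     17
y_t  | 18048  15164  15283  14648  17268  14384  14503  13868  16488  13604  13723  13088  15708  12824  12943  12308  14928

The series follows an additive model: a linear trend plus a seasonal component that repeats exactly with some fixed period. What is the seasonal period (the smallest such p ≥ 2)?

4

First differences y_{t+1} − y_t: -2884, 119, -635, 2620, -2884, 119, -635, 2620, -2884, 119, …
The difference pattern repeats every 4 terms and not for any smaller step, so p = 4.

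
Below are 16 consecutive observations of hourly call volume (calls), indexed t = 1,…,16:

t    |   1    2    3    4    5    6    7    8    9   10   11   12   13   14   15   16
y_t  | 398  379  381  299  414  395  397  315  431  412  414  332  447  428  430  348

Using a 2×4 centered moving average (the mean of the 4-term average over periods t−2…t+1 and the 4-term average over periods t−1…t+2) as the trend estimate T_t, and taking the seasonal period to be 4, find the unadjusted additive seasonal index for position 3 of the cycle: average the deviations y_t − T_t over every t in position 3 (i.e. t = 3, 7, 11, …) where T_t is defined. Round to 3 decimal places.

Season position 3 occurs at t = 3, 7, 11 (where T_t is defined).
t=3: T_3 = 366.25000; y_3 − T_3 = 381 − 366.25000 = 14.75000
t=7: T_7 = 382.37500; y_7 − T_7 = 397 − 382.37500 = 14.62500
t=11: T_11 = 399.25000; y_11 − T_11 = 414 − 399.25000 = 14.75000
Mean deviation: (14.75000 + 14.62500 + 14.75000) / 3 = 14.708

14.708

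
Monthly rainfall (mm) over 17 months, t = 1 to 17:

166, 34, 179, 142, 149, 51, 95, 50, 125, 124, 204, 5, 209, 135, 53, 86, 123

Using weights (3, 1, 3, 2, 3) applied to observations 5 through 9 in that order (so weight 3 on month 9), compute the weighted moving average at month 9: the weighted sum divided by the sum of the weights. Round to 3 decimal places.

Weighted sum: 3·149 + 1·51 + 3·95 + 2·50 + 3·125 = 447 + 51 + 285 + 100 + 375 = 1258
Weight total: 3 + 1 + 3 + 2 + 3 = 12
WMA = 1258 / 12 = 104.833

104.833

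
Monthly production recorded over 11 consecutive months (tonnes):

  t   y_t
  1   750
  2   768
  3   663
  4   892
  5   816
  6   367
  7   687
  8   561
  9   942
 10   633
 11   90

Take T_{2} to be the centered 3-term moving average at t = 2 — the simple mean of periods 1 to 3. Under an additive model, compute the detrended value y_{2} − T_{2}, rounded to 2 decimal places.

41.00

Trend T_2 = (750 + 768 + 663) / 3 = 2181/3 = 727.0000
Detrended value: 768 − 727.0000 = 41.00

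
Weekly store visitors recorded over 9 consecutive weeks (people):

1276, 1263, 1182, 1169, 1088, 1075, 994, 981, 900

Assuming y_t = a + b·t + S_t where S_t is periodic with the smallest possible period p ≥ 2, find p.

First differences y_{t+1} − y_t: -13, -81, -13, -81, -13, -81, …
The difference pattern repeats every 2 terms and not for any smaller step, so p = 2.

2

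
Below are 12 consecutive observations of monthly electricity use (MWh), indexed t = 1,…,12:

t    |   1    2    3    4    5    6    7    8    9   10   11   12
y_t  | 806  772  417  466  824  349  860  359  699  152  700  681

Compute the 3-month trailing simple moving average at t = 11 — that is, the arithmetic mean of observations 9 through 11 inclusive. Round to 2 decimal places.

517.00

Sum of periods 9–11: 699 + 152 + 700 = 1551
Divide by 3: 1551 / 3 = 517.00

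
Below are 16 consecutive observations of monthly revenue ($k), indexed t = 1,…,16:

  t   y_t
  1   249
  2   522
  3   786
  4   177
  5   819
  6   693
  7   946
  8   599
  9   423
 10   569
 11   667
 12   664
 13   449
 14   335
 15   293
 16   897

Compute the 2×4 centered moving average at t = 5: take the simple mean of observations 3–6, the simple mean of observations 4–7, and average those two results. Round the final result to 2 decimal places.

638.75

Sum over 3–6: 786 + 177 + 819 + 693 = 2475
Sum over 4–7: 177 + 819 + 693 + 946 = 2635
CMA at t=5 = (2475 + 2635) / (2·4) = 5110 / 8 = 638.75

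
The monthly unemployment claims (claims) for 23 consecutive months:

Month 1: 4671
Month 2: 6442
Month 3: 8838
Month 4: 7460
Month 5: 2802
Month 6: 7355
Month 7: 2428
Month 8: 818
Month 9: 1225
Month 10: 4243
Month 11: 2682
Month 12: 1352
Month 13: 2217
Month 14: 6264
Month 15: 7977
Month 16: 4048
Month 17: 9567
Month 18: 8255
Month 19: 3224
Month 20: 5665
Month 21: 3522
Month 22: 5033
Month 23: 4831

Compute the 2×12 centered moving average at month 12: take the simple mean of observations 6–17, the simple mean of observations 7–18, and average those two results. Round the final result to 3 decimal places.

Sum over 6–17: 7355 + 2428 + 818 + 1225 + 4243 + 2682 + 1352 + 2217 + 6264 + 7977 + 4048 + 9567 = 50176
Sum over 7–18: 2428 + 818 + 1225 + 4243 + 2682 + 1352 + 2217 + 6264 + 7977 + 4048 + 9567 + 8255 = 51076
CMA at t=12 = (50176 + 51076) / (2·12) = 101252 / 24 = 4218.833

4218.833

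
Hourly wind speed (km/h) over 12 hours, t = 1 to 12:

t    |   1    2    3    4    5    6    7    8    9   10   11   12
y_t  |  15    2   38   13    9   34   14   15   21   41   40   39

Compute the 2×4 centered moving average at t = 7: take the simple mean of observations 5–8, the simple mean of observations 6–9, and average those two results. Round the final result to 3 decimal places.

19.500

Sum over 5–8: 9 + 34 + 14 + 15 = 72
Sum over 6–9: 34 + 14 + 15 + 21 = 84
CMA at t=7 = (72 + 84) / (2·4) = 156 / 8 = 19.500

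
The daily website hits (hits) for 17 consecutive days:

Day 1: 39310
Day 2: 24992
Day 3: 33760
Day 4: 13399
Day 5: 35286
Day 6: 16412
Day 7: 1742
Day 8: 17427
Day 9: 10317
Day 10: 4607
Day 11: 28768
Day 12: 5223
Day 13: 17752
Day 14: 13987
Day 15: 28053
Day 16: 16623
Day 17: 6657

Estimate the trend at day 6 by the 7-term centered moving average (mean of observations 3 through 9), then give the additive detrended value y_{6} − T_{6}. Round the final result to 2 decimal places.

Trend T_6 = (33760 + 13399 + 35286 + 16412 + 1742 + 17427 + 10317) / 7 = 128343/7 = 18334.7143
Detrended value: 16412 − 18334.7143 = -1922.71

-1922.71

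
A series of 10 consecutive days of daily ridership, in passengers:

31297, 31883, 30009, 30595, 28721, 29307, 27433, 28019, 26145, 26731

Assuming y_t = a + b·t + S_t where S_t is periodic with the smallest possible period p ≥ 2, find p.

2

First differences y_{t+1} − y_t: 586, -1874, 586, -1874, 586, -1874, …
The difference pattern repeats every 2 terms and not for any smaller step, so p = 2.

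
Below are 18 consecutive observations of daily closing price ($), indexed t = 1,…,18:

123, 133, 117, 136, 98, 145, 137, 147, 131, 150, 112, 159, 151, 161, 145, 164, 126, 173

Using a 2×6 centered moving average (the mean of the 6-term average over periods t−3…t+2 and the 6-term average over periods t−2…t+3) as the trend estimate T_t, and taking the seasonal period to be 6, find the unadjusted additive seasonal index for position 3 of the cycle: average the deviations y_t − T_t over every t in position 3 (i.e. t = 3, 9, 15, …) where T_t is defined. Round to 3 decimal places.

-7.167

Season position 3 occurs at t = 9, 15 (where T_t is defined).
t=9: T_9 = 138.16667; y_9 − T_9 = 131 − 138.16667 = -7.16667
t=15: T_15 = 152.16667; y_15 − T_15 = 145 − 152.16667 = -7.16667
Mean deviation: (-7.16667 + -7.16667) / 2 = -7.167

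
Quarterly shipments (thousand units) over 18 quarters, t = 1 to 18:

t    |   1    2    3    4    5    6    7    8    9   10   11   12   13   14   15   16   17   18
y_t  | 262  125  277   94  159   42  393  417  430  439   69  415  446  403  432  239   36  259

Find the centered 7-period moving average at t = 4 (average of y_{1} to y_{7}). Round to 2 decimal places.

193.14

Sum of periods 1–7: 262 + 125 + 277 + 94 + 159 + 42 + 393 = 1352
Divide by 7: 1352 / 7 = 193.14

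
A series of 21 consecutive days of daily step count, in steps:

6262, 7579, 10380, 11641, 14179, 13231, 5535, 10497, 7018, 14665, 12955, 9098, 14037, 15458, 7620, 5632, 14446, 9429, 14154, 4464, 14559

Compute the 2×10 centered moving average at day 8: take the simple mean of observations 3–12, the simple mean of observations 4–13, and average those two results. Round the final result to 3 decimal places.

Sum over 3–12: 10380 + 11641 + 14179 + 13231 + 5535 + 10497 + 7018 + 14665 + 12955 + 9098 = 109199
Sum over 4–13: 11641 + 14179 + 13231 + 5535 + 10497 + 7018 + 14665 + 12955 + 9098 + 14037 = 112856
CMA at t=8 = (109199 + 112856) / (2·10) = 222055 / 20 = 11102.750

11102.750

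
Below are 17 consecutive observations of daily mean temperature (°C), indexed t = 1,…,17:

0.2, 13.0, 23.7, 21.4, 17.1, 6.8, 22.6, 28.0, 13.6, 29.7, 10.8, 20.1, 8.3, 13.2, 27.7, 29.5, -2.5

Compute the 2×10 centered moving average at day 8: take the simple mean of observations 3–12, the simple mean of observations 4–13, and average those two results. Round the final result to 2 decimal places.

18.61

Sum over 3–12: 23.7 + 21.4 + 17.1 + 6.8 + 22.6 + 28.0 + 13.6 + 29.7 + 10.8 + 20.1 = 193.8
Sum over 4–13: 21.4 + 17.1 + 6.8 + 22.6 + 28.0 + 13.6 + 29.7 + 10.8 + 20.1 + 8.3 = 178.4
CMA at t=8 = (193.8 + 178.4) / (2·10) = 372.2 / 20 = 18.61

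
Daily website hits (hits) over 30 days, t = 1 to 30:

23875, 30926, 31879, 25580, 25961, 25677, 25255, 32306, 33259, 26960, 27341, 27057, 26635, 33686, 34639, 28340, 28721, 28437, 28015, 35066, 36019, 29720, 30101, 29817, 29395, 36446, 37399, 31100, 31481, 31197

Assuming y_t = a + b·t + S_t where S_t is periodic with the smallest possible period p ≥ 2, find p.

First differences y_{t+1} − y_t: 7051, 953, -6299, 381, -284, -422, 7051, 953, -6299, 381, -284, -422, 7051, 953, …
The difference pattern repeats every 6 terms and not for any smaller step, so p = 6.

6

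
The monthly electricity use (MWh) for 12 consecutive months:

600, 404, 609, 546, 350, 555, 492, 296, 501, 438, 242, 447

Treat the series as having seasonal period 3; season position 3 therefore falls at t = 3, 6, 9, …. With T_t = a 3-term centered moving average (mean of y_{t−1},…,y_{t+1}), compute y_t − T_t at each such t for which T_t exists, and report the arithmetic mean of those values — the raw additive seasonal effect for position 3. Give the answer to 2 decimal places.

89.33

Season position 3 occurs at t = 3, 6, 9 (where T_t is defined).
t=3: T_3 = 519.6667; y_3 − T_3 = 609 − 519.6667 = 89.3333
t=6: T_6 = 465.6667; y_6 − T_6 = 555 − 465.6667 = 89.3333
t=9: T_9 = 411.6667; y_9 − T_9 = 501 − 411.6667 = 89.3333
Mean deviation: (89.3333 + 89.3333 + 89.3333) / 3 = 89.33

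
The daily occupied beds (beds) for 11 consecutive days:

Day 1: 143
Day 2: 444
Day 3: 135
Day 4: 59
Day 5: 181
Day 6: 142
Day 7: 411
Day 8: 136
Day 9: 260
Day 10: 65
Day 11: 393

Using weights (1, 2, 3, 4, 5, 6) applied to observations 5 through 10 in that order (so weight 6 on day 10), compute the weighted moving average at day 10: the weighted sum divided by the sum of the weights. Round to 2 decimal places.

187.24

Weighted sum: 1·181 + 2·142 + 3·411 + 4·136 + 5·260 + 6·65 = 181 + 284 + 1233 + 544 + 1300 + 390 = 3932
Weight total: 1 + 2 + 3 + 4 + 5 + 6 = 21
WMA = 3932 / 21 = 187.24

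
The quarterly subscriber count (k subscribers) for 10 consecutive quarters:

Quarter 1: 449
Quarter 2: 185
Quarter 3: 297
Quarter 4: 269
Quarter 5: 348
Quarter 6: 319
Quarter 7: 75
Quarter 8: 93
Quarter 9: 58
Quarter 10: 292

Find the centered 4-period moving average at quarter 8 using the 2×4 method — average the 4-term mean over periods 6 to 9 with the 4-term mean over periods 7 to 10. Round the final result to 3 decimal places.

Sum over 6–9: 319 + 75 + 93 + 58 = 545
Sum over 7–10: 75 + 93 + 58 + 292 = 518
CMA at t=8 = (545 + 518) / (2·4) = 1063 / 8 = 132.875

132.875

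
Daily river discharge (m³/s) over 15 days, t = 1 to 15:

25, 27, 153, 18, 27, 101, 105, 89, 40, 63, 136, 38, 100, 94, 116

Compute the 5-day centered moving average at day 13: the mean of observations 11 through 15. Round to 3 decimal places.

96.800

Sum of periods 11–15: 136 + 38 + 100 + 94 + 116 = 484
Divide by 5: 484 / 5 = 96.800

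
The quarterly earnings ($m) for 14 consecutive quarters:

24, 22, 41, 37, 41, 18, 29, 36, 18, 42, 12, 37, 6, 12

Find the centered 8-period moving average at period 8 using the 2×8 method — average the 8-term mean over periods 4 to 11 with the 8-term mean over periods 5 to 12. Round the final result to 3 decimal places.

Sum over 4–11: 37 + 41 + 18 + 29 + 36 + 18 + 42 + 12 = 233
Sum over 5–12: 41 + 18 + 29 + 36 + 18 + 42 + 12 + 37 = 233
CMA at t=8 = (233 + 233) / (2·8) = 466 / 16 = 29.125

29.125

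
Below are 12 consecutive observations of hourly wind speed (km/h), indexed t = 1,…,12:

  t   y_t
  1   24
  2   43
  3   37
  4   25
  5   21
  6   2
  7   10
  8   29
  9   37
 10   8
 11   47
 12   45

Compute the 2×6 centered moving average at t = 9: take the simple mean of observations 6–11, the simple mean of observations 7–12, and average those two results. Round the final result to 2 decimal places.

25.75

Sum over 6–11: 2 + 10 + 29 + 37 + 8 + 47 = 133
Sum over 7–12: 10 + 29 + 37 + 8 + 47 + 45 = 176
CMA at t=9 = (133 + 176) / (2·6) = 309 / 12 = 25.75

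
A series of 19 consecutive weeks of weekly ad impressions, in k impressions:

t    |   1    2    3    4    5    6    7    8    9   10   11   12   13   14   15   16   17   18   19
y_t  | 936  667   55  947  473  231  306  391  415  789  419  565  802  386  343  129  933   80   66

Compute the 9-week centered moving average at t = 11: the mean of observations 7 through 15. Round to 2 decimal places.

Sum of periods 7–15: 306 + 391 + 415 + 789 + 419 + 565 + 802 + 386 + 343 = 4416
Divide by 9: 4416 / 9 = 490.67

490.67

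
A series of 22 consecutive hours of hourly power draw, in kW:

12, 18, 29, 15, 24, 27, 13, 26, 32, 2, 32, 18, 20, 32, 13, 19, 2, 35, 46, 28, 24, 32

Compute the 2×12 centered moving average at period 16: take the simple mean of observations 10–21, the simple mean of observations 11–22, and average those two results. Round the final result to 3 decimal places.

23.833

Sum over 10–21: 2 + 32 + 18 + 20 + 32 + 13 + 19 + 2 + 35 + 46 + 28 + 24 = 271
Sum over 11–22: 32 + 18 + 20 + 32 + 13 + 19 + 2 + 35 + 46 + 28 + 24 + 32 = 301
CMA at t=16 = (271 + 301) / (2·12) = 572 / 24 = 23.833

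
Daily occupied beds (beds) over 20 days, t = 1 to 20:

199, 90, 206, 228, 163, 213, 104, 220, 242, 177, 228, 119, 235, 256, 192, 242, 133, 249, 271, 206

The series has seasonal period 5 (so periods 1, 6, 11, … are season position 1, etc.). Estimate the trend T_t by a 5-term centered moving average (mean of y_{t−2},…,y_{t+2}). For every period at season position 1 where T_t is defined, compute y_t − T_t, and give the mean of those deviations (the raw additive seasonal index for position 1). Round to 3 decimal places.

Season position 1 occurs at t = 6, 11, 16 (where T_t is defined).
t=6: T_6 = 185.60000; y_6 − T_6 = 213 − 185.60000 = 27.40000
t=11: T_11 = 200.20000; y_11 − T_11 = 228 − 200.20000 = 27.80000
t=16: T_16 = 214.40000; y_16 − T_16 = 242 − 214.40000 = 27.60000
Mean deviation: (27.40000 + 27.80000 + 27.60000) / 3 = 27.600

27.600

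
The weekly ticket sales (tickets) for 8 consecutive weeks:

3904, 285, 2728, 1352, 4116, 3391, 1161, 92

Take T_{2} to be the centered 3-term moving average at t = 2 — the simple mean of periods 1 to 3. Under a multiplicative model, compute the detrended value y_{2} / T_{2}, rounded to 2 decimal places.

0.12

Trend T_2 = (3904 + 285 + 2728) / 3 = 6917/3 = 2305.6667
Ratio to trend: 285 / 2305.6667 = 0.12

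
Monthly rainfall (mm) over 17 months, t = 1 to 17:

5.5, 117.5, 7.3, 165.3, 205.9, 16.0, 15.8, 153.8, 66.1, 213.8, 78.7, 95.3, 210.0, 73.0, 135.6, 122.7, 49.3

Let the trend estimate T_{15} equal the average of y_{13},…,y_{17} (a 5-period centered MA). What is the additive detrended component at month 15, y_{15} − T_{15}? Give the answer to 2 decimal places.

Trend T_15 = (210.0 + 73.0 + 135.6 + 122.7 + 49.3) / 5 = 590.6/5 = 118.1200
Detrended value: 135.6 − 118.1200 = 17.48

17.48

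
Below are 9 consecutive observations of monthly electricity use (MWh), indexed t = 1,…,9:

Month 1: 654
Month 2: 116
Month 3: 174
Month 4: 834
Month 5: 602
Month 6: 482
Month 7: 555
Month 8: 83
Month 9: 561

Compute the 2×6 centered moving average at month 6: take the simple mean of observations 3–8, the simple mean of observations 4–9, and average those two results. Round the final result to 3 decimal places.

487.250

Sum over 3–8: 174 + 834 + 602 + 482 + 555 + 83 = 2730
Sum over 4–9: 834 + 602 + 482 + 555 + 83 + 561 = 3117
CMA at t=6 = (2730 + 3117) / (2·6) = 5847 / 12 = 487.250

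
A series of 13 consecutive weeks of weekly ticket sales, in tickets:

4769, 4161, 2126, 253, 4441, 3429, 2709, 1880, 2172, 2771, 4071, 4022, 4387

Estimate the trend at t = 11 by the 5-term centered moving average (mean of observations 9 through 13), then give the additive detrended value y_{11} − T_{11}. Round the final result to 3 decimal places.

Trend T_11 = (2172 + 2771 + 4071 + 4022 + 4387) / 5 = 17423/5 = 3484.60000
Detrended value: 4071 − 3484.60000 = 586.400

586.400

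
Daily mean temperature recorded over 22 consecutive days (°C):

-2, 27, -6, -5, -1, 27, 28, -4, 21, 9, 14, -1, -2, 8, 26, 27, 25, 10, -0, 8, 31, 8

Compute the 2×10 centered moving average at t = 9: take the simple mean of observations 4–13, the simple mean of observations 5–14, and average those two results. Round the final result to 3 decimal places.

Sum over 4–13: (-5) + (-1) + 27 + 28 + (-4) + 21 + 9 + 14 + (-1) + (-2) = 86
Sum over 5–14: (-1) + 27 + 28 + (-4) + 21 + 9 + 14 + (-1) + (-2) + 8 = 99
CMA at t=9 = (86 + 99) / (2·10) = 185 / 20 = 9.250

9.250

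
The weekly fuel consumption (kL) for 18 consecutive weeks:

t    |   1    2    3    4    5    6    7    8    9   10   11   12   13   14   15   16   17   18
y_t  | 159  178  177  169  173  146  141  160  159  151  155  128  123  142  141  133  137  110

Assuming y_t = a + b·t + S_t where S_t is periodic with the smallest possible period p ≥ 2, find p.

6

First differences y_{t+1} − y_t: 19, -1, -8, 4, -27, -5, 19, -1, -8, 4, -27, -5, 19, -1, …
The difference pattern repeats every 6 terms and not for any smaller step, so p = 6.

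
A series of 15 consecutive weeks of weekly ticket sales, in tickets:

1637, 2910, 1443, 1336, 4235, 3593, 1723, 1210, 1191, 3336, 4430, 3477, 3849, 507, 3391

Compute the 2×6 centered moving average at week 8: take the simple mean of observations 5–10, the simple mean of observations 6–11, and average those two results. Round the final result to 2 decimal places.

2564.25

Sum over 5–10: 4235 + 3593 + 1723 + 1210 + 1191 + 3336 = 15288
Sum over 6–11: 3593 + 1723 + 1210 + 1191 + 3336 + 4430 = 15483
CMA at t=8 = (15288 + 15483) / (2·6) = 30771 / 12 = 2564.25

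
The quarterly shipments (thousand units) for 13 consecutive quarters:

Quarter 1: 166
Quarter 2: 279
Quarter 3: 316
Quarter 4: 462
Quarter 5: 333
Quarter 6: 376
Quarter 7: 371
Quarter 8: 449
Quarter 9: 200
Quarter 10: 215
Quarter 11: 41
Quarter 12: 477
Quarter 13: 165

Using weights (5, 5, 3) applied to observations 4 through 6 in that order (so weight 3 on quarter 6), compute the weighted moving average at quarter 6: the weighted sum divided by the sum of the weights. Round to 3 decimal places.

Weighted sum: 5·462 + 5·333 + 3·376 = 2310 + 1665 + 1128 = 5103
Weight total: 5 + 5 + 3 = 13
WMA = 5103 / 13 = 392.538

392.538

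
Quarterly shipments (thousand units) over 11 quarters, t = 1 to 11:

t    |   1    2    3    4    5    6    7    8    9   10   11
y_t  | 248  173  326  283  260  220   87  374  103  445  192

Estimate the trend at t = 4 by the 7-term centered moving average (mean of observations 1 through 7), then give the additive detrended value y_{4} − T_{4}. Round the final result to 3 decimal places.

Trend T_4 = (248 + 173 + 326 + 283 + 260 + 220 + 87) / 7 = 1597/7 = 228.14286
Detrended value: 283 − 228.14286 = 54.857

54.857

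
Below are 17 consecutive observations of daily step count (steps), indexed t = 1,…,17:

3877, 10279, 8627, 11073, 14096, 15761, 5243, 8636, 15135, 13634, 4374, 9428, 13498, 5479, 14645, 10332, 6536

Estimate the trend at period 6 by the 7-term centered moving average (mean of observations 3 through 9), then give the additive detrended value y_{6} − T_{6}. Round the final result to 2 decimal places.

4536.57

Trend T_6 = (8627 + 11073 + 14096 + 15761 + 5243 + 8636 + 15135) / 7 = 78571/7 = 11224.4286
Detrended value: 15761 − 11224.4286 = 4536.57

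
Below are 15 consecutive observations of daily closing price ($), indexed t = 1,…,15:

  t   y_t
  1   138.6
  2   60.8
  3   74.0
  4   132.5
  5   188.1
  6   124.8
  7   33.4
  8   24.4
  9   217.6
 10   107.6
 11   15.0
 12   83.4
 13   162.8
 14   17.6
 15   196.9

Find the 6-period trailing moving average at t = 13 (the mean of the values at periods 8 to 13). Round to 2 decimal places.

101.80

Sum of periods 8–13: 24.4 + 217.6 + 107.6 + 15.0 + 83.4 + 162.8 = 610.8
Divide by 6: 610.8 / 6 = 101.80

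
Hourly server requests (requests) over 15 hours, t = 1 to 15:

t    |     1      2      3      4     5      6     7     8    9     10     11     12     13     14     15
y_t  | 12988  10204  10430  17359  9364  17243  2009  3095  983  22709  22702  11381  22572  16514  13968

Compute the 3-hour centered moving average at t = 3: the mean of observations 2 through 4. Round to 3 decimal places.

Sum of periods 2–4: 10204 + 10430 + 17359 = 37993
Divide by 3: 37993 / 3 = 12664.333

12664.333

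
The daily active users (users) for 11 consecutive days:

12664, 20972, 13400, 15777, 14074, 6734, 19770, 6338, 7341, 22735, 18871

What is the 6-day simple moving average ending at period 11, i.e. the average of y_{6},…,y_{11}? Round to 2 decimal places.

Sum of periods 6–11: 6734 + 19770 + 6338 + 7341 + 22735 + 18871 = 81789
Divide by 6: 81789 / 6 = 13631.50

13631.50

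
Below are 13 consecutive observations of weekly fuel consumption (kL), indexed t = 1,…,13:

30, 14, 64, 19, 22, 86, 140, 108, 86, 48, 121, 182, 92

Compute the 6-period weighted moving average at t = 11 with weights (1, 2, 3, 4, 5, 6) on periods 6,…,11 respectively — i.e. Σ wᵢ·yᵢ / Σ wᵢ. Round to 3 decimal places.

95.238

Weighted sum: 1·86 + 2·140 + 3·108 + 4·86 + 5·48 + 6·121 = 86 + 280 + 324 + 344 + 240 + 726 = 2000
Weight total: 1 + 2 + 3 + 4 + 5 + 6 = 21
WMA = 2000 / 21 = 95.238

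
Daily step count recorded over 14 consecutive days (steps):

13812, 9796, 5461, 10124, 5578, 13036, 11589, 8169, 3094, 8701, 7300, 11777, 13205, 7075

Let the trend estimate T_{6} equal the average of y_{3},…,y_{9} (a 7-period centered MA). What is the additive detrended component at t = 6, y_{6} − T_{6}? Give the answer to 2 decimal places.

4885.86

Trend T_6 = (5461 + 10124 + 5578 + 13036 + 11589 + 8169 + 3094) / 7 = 57051/7 = 8150.1429
Detrended value: 13036 − 8150.1429 = 4885.86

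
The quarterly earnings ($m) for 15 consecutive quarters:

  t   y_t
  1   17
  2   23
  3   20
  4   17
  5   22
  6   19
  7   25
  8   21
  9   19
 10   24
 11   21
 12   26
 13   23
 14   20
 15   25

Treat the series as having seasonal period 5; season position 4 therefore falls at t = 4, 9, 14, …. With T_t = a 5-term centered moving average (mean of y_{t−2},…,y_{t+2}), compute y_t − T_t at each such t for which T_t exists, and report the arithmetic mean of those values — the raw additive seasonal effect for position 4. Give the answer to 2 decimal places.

Season position 4 occurs at t = 4, 9 (where T_t is defined).
t=4: T_4 = 20.2000; y_4 − T_4 = 17 − 20.2000 = -3.2000
t=9: T_9 = 22.0000; y_9 − T_9 = 19 − 22.0000 = -3.0000
Mean deviation: (-3.2000 + -3.0000) / 2 = -3.10

-3.10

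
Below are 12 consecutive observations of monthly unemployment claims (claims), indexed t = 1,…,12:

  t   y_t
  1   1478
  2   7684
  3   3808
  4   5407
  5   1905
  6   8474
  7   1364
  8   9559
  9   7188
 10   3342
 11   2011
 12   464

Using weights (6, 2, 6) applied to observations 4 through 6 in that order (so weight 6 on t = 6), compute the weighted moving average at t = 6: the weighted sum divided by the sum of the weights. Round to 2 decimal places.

Weighted sum: 6·5407 + 2·1905 + 6·8474 = 32442 + 3810 + 50844 = 87096
Weight total: 6 + 2 + 6 = 14
WMA = 87096 / 14 = 6221.14

6221.14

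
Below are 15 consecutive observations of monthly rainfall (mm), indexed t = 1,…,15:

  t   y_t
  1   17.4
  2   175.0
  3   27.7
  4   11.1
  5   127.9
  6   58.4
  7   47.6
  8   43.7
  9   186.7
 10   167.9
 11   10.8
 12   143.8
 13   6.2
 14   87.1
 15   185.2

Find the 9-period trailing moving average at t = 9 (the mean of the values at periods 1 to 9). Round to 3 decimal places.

77.278

Sum of periods 1–9: 17.4 + 175.0 + 27.7 + 11.1 + 127.9 + 58.4 + 47.6 + 43.7 + 186.7 = 695.5
Divide by 9: 695.5 / 9 = 77.278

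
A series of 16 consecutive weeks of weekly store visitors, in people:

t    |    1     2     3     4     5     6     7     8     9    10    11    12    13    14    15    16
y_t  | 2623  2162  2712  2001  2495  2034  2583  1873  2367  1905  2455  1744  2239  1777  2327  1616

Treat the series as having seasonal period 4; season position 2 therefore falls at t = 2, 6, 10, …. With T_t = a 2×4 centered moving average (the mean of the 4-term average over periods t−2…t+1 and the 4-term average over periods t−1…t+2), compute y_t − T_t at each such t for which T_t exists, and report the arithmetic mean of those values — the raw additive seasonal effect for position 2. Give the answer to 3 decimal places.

-228.625

Season position 2 occurs at t = 6, 10, 14 (where T_t is defined).
t=6: T_6 = 2262.25000; y_6 − T_6 = 2034 − 2262.25000 = -228.25000
t=10: T_10 = 2133.87500; y_10 − T_10 = 1905 − 2133.87500 = -228.87500
t=14: T_14 = 2005.75000; y_14 − T_14 = 1777 − 2005.75000 = -228.75000
Mean deviation: (-228.25000 + -228.87500 + -228.75000) / 3 = -228.625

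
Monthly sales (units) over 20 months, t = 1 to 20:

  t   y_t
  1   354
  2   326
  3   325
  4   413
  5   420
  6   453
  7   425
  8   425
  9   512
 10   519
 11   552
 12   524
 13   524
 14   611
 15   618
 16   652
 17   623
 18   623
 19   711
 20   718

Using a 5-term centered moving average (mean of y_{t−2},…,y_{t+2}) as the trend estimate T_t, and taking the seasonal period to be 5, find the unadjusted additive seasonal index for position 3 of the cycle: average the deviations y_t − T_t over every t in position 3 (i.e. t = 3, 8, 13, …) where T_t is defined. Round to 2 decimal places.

-42.15

Season position 3 occurs at t = 3, 8, 13, 18 (where T_t is defined).
t=3: T_3 = 367.6000; y_3 − T_3 = 325 − 367.6000 = -42.6000
t=8: T_8 = 466.8000; y_8 − T_8 = 425 − 466.8000 = -41.8000
t=13: T_13 = 565.8000; y_13 − T_13 = 524 − 565.8000 = -41.8000
t=18: T_18 = 665.4000; y_18 − T_18 = 623 − 665.4000 = -42.4000
Mean deviation: (-42.6000 + -41.8000 + -41.8000 + -42.4000) / 4 = -42.15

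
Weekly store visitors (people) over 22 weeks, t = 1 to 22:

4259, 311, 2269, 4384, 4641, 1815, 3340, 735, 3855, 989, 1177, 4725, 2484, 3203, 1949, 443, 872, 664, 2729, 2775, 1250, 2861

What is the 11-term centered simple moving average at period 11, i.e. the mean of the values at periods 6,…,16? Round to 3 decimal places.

Sum of periods 6–16: 1815 + 3340 + 735 + 3855 + 989 + 1177 + 4725 + 2484 + 3203 + 1949 + 443 = 24715
Divide by 11: 24715 / 11 = 2246.818

2246.818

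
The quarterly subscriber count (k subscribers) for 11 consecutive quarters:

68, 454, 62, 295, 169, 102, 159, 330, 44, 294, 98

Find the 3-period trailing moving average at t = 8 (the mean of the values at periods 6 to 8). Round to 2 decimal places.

197.00

Sum of periods 6–8: 102 + 159 + 330 = 591
Divide by 3: 591 / 3 = 197.00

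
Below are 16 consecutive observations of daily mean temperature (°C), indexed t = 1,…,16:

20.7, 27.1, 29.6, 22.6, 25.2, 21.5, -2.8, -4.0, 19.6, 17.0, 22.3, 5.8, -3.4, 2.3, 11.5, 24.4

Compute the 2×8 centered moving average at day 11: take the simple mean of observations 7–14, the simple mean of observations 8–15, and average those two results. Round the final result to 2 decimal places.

7.99

Sum over 7–14: (-2.8) + (-4.0) + 19.6 + 17.0 + 22.3 + 5.8 + (-3.4) + 2.3 = 56.8
Sum over 8–15: (-4.0) + 19.6 + 17.0 + 22.3 + 5.8 + (-3.4) + 2.3 + 11.5 = 71.1
CMA at t=11 = (56.8 + 71.1) / (2·8) = 127.9 / 16 = 7.99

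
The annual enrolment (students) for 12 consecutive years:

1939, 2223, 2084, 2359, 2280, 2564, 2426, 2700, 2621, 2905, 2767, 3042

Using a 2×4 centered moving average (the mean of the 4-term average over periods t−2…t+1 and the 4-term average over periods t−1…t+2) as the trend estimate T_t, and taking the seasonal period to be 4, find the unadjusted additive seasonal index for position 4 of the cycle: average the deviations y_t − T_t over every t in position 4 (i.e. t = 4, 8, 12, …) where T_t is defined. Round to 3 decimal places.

79.750

Season position 4 occurs at t = 4, 8 (where T_t is defined).
t=4: T_4 = 2279.12500; y_4 − T_4 = 2359 − 2279.12500 = 79.87500
t=8: T_8 = 2620.37500; y_8 − T_8 = 2700 − 2620.37500 = 79.62500
Mean deviation: (79.87500 + 79.62500) / 2 = 79.750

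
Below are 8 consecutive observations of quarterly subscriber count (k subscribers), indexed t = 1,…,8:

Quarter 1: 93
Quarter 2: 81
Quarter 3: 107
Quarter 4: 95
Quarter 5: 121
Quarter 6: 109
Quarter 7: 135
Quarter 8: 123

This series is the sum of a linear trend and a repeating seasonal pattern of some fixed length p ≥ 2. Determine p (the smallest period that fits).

2

First differences y_{t+1} − y_t: -12, 26, -12, 26, -12, 26, …
The difference pattern repeats every 2 terms and not for any smaller step, so p = 2.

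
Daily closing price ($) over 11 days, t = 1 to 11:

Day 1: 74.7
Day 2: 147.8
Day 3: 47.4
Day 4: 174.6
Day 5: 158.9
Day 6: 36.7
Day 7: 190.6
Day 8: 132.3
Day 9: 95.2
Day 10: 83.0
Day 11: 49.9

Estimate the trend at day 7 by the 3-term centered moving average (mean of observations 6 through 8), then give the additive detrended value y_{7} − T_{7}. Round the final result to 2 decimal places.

Trend T_7 = (36.7 + 190.6 + 132.3) / 3 = 359.6/3 = 119.8667
Detrended value: 190.6 − 119.8667 = 70.73

70.73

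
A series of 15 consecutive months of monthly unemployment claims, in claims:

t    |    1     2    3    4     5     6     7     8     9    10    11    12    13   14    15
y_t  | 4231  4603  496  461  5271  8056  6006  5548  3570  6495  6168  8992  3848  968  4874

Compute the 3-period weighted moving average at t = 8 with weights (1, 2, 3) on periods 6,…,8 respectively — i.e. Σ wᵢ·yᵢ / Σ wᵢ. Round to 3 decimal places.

Weighted sum: 1·8056 + 2·6006 + 3·5548 = 8056 + 12012 + 16644 = 36712
Weight total: 1 + 2 + 3 = 6
WMA = 36712 / 6 = 6118.667

6118.667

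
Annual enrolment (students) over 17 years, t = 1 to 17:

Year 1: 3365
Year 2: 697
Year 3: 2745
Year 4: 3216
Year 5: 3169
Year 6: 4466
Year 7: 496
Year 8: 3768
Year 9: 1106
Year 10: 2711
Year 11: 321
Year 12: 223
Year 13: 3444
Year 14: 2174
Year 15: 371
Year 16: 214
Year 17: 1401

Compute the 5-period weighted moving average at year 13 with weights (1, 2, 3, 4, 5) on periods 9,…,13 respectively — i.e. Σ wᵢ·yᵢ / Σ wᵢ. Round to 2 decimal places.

Weighted sum: 1·1106 + 2·2711 + 3·321 + 4·223 + 5·3444 = 1106 + 5422 + 963 + 892 + 17220 = 25603
Weight total: 1 + 2 + 3 + 4 + 5 = 15
WMA = 25603 / 15 = 1706.87

1706.87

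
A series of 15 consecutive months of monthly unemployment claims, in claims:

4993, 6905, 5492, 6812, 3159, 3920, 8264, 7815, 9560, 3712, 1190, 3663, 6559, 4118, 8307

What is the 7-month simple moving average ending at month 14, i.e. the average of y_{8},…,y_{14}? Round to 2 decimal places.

5231.00

Sum of periods 8–14: 7815 + 9560 + 3712 + 1190 + 3663 + 6559 + 4118 = 36617
Divide by 7: 36617 / 7 = 5231.00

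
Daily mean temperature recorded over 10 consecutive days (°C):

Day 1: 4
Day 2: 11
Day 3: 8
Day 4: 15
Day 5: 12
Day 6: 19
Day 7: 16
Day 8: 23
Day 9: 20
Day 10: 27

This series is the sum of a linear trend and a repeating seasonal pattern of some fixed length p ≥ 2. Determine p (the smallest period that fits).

First differences y_{t+1} − y_t: 7, -3, 7, -3, 7, -3, …
The difference pattern repeats every 2 terms and not for any smaller step, so p = 2.

2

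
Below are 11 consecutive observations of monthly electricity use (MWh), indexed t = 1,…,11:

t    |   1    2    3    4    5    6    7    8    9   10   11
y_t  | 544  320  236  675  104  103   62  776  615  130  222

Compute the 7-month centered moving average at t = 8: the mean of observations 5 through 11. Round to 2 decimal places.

287.43

Sum of periods 5–11: 104 + 103 + 62 + 776 + 615 + 130 + 222 = 2012
Divide by 7: 2012 / 7 = 287.43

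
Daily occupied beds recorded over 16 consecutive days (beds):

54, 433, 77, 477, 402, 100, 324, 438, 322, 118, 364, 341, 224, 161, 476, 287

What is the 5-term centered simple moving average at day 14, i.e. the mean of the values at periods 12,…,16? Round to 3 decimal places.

Sum of periods 12–16: 341 + 224 + 161 + 476 + 287 = 1489
Divide by 5: 1489 / 5 = 297.800

297.800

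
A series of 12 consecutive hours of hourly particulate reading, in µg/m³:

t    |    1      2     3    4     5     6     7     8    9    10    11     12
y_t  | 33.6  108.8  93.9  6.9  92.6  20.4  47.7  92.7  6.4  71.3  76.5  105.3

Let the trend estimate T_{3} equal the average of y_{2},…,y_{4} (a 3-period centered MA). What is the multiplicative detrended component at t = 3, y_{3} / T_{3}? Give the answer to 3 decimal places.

1.344

Trend T_3 = (108.8 + 93.9 + 6.9) / 3 = 209.6/3 = 69.86667
Ratio to trend: 93.9 / 69.86667 = 1.344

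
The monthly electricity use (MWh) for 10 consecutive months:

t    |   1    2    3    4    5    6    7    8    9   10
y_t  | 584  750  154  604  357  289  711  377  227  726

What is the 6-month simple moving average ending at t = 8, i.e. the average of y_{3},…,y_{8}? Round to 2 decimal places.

Sum of periods 3–8: 154 + 604 + 357 + 289 + 711 + 377 = 2492
Divide by 6: 2492 / 6 = 415.33

415.33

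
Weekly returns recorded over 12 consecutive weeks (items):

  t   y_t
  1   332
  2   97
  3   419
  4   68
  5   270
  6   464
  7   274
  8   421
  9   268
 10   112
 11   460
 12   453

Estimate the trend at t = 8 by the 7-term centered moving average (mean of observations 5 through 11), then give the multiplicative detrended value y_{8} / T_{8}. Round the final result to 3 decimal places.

Trend T_8 = (270 + 464 + 274 + 421 + 268 + 112 + 460) / 7 = 2269/7 = 324.14286
Ratio to trend: 421 / 324.14286 = 1.299

1.299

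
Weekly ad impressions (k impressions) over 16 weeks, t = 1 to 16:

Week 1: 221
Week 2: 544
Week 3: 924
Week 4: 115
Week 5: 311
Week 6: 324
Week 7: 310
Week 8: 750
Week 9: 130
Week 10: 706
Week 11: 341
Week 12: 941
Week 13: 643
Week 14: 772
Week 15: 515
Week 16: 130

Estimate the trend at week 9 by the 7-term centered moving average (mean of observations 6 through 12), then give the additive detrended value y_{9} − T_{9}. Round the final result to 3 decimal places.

-370.286

Trend T_9 = (324 + 310 + 750 + 130 + 706 + 341 + 941) / 7 = 3502/7 = 500.28571
Detrended value: 130 − 500.28571 = -370.286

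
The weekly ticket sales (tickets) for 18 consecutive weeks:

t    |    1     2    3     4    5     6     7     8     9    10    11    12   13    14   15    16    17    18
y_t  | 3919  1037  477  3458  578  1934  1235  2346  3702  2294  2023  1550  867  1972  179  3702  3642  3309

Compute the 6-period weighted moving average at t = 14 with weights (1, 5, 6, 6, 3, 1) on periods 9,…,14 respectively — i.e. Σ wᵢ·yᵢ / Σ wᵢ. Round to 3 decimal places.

1871.955

Weighted sum: 1·3702 + 5·2294 + 6·2023 + 6·1550 + 3·867 + 1·1972 = 3702 + 11470 + 12138 + 9300 + 2601 + 1972 = 41183
Weight total: 1 + 5 + 6 + 6 + 3 + 1 = 22
WMA = 41183 / 22 = 1871.955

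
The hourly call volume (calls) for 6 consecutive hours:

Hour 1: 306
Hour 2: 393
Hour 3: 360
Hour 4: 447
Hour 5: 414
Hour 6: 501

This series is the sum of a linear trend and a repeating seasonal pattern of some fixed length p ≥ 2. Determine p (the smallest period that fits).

2

First differences y_{t+1} − y_t: 87, -33, 87, -33, 87, …
The difference pattern repeats every 2 terms and not for any smaller step, so p = 2.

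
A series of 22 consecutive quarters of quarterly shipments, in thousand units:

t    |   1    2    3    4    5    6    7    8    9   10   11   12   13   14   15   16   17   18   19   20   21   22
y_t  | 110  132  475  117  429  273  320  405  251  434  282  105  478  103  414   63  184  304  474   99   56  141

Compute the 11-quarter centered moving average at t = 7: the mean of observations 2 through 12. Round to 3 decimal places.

Sum of periods 2–12: 132 + 475 + 117 + 429 + 273 + 320 + 405 + 251 + 434 + 282 + 105 = 3223
Divide by 11: 3223 / 11 = 293.000

293.000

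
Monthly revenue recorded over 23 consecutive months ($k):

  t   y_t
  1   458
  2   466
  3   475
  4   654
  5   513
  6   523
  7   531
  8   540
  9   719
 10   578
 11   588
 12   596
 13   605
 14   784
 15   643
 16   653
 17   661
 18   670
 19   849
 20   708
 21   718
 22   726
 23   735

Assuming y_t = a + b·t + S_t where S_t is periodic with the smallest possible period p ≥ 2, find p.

First differences y_{t+1} − y_t: 8, 9, 179, -141, 10, 8, 9, 179, -141, 10, 8, 9, …
The difference pattern repeats every 5 terms and not for any smaller step, so p = 5.

5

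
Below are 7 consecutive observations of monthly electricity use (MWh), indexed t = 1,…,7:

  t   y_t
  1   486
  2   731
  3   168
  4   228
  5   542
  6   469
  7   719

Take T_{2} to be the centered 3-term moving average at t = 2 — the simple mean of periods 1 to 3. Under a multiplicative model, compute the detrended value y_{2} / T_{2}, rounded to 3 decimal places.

Trend T_2 = (486 + 731 + 168) / 3 = 1385/3 = 461.66667
Ratio to trend: 731 / 461.66667 = 1.583

1.583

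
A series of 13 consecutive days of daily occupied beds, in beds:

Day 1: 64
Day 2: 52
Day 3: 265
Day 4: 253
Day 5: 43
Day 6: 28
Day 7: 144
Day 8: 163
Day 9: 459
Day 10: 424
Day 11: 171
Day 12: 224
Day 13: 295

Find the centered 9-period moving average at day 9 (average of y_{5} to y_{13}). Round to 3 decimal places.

Sum of periods 5–13: 43 + 28 + 144 + 163 + 459 + 424 + 171 + 224 + 295 = 1951
Divide by 9: 1951 / 9 = 216.778

216.778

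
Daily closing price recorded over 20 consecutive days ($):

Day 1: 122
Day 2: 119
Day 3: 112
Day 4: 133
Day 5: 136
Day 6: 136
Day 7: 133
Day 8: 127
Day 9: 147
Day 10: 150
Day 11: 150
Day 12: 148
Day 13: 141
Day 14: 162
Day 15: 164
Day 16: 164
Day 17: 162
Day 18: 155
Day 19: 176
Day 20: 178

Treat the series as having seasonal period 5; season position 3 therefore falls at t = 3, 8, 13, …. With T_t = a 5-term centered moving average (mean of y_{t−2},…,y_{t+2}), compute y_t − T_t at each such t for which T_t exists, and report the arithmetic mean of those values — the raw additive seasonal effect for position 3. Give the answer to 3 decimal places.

Season position 3 occurs at t = 3, 8, 13, 18 (where T_t is defined).
t=3: T_3 = 124.40000; y_3 − T_3 = 112 − 124.40000 = -12.40000
t=8: T_8 = 138.60000; y_8 − T_8 = 127 − 138.60000 = -11.60000
t=13: T_13 = 153.00000; y_13 − T_13 = 141 − 153.00000 = -12.00000
t=18: T_18 = 167.00000; y_18 − T_18 = 155 − 167.00000 = -12.00000
Mean deviation: (-12.40000 + -11.60000 + -12.00000 + -12.00000) / 4 = -12.000

-12.000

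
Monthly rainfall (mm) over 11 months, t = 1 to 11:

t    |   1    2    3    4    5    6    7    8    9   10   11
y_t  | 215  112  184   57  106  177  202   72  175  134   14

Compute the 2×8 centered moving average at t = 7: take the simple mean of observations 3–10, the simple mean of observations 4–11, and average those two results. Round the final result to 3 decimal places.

127.750

Sum over 3–10: 184 + 57 + 106 + 177 + 202 + 72 + 175 + 134 = 1107
Sum over 4–11: 57 + 106 + 177 + 202 + 72 + 175 + 134 + 14 = 937
CMA at t=7 = (1107 + 937) / (2·8) = 2044 / 16 = 127.750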